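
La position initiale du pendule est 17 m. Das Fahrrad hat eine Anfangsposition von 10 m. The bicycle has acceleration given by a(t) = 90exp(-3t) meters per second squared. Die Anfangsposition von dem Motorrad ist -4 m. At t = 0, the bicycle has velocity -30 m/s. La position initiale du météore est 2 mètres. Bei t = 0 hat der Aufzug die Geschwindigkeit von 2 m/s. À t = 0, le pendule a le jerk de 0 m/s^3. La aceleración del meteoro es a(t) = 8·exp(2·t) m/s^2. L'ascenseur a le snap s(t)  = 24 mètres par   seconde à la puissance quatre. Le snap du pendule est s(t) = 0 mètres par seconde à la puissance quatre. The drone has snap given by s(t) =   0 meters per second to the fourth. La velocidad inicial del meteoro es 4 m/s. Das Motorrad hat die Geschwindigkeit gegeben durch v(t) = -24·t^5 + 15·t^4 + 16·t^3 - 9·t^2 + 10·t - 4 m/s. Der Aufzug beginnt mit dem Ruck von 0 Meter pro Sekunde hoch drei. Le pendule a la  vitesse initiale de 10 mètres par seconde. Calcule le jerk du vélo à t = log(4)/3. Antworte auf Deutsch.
Ausgehend von der Beschleunigung a(t) = 90·exp(-3·t), nehmen wir 1 Ableitung. Die Ableitung von der Beschleunigung ergibt den Ruck: j(t) = -270·exp(-3·t). Mit j(t) = -270·exp(-3·t) und Einsetzen von t = log(4)/3, finden wir j = -135/2.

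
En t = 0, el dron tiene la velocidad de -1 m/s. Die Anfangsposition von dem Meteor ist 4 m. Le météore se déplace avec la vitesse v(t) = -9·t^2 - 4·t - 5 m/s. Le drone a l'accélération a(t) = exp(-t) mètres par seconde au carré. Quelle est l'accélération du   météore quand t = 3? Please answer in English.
Starting from velocity v(t) = -9·t^2 - 4·t - 5, we take 1 derivative. The derivative of velocity gives acceleration: a(t) = -18·t - 4. Using a(t) = -18·t - 4 and substituting t = 3, we find a = -58.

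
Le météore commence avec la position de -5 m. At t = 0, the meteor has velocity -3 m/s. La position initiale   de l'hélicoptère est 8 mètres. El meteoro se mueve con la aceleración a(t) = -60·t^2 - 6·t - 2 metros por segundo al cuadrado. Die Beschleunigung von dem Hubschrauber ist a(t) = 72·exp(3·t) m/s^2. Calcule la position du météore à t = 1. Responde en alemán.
Wir müssen die Stammfunktion unserer Gleichung für die Beschleunigung a(t) = -60·t^2 - 6·t - 2 2-mal finden. Durch Integration von der Beschleunigung und Verwendung der Anfangsbedingung v(0) = -3, erhalten wir v(t) = -20·t^3 - 3·t^2 - 2·t - 3. Mit ∫v(t)dt und Anwendung von x(0) = -5, finden wir x(t) = -5·t^4 - t^3 - t^2 - 3·t - 5. Mit x(t) = -5·t^4 - t^3 - t^2 - 3·t - 5 und Einsetzen von t = 1, finden wir x = -15.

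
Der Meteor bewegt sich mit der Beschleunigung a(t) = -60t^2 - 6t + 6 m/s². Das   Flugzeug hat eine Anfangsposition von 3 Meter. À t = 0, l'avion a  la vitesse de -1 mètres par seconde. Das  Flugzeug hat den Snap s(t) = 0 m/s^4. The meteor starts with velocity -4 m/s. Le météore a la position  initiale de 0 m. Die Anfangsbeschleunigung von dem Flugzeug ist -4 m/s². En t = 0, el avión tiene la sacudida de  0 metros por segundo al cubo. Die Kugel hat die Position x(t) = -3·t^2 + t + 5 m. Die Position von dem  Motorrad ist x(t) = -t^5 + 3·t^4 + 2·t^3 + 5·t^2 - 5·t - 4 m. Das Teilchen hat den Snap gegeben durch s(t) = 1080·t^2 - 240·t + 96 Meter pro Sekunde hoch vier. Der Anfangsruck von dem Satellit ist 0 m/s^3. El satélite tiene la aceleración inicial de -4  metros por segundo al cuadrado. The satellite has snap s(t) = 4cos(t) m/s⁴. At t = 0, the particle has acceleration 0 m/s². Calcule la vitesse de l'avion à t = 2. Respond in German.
Wir müssen unsere Gleichung für den Snap s(t) = 0 3-mal integrieren. Durch Integration von dem Snap und Verwendung der Anfangsbedingung j(0) = 0, erhalten wir j(t) = 0. Durch Integration von dem Ruck und Verwendung der Anfangsbedingung a(0) = -4, erhalten wir a(t) = -4. Die Stammfunktion von der Beschleunigung, mit v(0) = -1, ergibt die Geschwindigkeit: v(t) = -4·t - 1. Aus der Gleichung für die Geschwindigkeit v(t) = -4·t - 1, setzen wir t = 2 ein und erhalten v = -9.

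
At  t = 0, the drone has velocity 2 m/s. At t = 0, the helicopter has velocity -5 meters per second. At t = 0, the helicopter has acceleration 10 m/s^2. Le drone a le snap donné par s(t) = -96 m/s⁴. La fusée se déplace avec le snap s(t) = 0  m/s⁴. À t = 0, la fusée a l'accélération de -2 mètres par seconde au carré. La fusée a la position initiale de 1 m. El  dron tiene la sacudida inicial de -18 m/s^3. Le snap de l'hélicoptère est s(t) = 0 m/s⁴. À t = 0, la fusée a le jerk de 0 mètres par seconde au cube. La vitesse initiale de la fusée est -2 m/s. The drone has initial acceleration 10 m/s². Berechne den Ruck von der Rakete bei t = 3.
Wir müssen das Integral unserer Gleichung für den Snap s(t) = 0 1-mal finden. Durch Integration von dem Snap und Verwendung der Anfangsbedingung j(0) = 0, erhalten wir j(t) = 0. Aus der Gleichung für den Ruck j(t) = 0, setzen wir t = 3 ein und erhalten j = 0.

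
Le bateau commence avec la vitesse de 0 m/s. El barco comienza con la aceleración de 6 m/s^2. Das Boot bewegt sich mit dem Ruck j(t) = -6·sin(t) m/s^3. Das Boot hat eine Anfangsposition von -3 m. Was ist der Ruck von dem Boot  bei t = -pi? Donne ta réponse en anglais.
We have jerk j(t) = -6·sin(t). Substituting t = -pi: j(-pi) = 0.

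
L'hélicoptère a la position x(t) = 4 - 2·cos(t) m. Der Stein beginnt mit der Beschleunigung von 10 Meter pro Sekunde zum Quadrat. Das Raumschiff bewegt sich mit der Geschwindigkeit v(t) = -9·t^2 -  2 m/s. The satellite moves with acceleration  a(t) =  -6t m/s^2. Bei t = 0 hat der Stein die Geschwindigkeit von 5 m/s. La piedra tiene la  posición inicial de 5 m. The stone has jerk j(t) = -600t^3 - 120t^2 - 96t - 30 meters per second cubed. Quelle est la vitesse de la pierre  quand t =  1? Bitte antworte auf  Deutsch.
Wir müssen unsere Gleichung für den Ruck j(t) = -600·t^3 - 120·t^2 - 96·t - 30 2-mal integrieren. Das Integral von dem Ruck, mit a(0) = 10, ergibt die Beschleunigung: a(t) = -150·t^4 - 40·t^3 - 48·t^2 - 30·t + 10. Die Stammfunktion von der Beschleunigung, mit v(0) = 5, ergibt die Geschwindigkeit: v(t) = -30·t^5 - 10·t^4 - 16·t^3 - 15·t^2 + 10·t + 5. Aus der Gleichung für die Geschwindigkeit v(t) = -30·t^5 - 10·t^4 - 16·t^3 - 15·t^2 + 10·t + 5, setzen wir t = 1 ein und erhalten v = -56.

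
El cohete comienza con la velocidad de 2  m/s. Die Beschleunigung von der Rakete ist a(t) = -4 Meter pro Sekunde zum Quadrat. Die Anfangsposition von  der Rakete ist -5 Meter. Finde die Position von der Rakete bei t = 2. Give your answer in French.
Pour résoudre ceci, nous devons prendre 2 intégrales de notre équation de l'accélération a(t) = -4. L'intégrale de l'accélération est la vitesse. En utilisant v(0) = 2, nous obtenons v(t) = 2 - 4·t. En prenant ∫v(t)dt et en appliquant x(0) = -5, nous trouvons x(t) = -2·t^2 + 2·t - 5. Nous avons la position x(t) = -2·t^2 + 2·t - 5. En substituant t = 2: x(2) = -9.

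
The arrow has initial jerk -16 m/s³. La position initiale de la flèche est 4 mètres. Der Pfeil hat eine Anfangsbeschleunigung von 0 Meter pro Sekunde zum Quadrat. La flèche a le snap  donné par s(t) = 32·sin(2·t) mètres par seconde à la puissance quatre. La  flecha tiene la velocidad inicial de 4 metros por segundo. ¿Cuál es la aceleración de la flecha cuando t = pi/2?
Debemos encontrar la integral de nuestra ecuación del snap s(t) = 32·sin(2·t) 2 veces. La antiderivada del snap es la sacudida. Usando j(0) = -16, obtenemos j(t) = -16·cos(2·t). Tomando ∫j(t)dt y aplicando a(0) = 0, encontramos a(t) = -8·sin(2·t). Usando a(t) = -8·sin(2·t) y sustituyendo t = pi/2, encontramos a = 0.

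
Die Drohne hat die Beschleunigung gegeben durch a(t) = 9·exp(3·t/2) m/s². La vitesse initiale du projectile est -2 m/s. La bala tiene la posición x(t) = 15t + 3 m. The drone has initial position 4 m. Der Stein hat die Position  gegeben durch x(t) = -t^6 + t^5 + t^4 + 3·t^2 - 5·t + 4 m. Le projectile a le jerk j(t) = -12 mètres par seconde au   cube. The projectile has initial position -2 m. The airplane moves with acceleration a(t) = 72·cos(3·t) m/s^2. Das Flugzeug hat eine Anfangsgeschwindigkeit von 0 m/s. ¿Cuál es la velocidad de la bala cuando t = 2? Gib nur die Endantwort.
La velocidad en t = 2 es v = 15.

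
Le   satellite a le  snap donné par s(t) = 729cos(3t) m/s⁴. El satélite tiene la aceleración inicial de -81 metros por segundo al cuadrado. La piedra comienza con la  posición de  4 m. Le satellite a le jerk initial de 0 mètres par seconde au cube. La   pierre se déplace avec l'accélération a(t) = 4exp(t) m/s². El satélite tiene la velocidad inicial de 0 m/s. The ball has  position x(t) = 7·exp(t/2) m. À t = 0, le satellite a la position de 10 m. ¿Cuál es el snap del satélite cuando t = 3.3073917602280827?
De la ecuación del snap s(t) = 729·cos(3·t), sustituimos t = 3.3073917602280827 para obtener s = -640.665159609963.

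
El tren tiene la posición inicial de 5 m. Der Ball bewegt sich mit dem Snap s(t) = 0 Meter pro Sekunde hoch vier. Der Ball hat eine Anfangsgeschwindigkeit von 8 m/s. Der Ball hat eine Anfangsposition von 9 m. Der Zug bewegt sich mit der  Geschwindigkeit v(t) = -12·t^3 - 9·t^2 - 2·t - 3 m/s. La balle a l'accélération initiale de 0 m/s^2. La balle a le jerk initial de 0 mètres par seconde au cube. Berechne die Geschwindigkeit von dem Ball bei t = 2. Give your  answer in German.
Ausgehend von dem Snap s(t) = 0, nehmen wir 3 Integrale. Die Stammfunktion von dem Snap, mit j(0) = 0, ergibt den Ruck: j(t) = 0. Das Integral von dem Ruck, mit a(0) = 0, ergibt die Beschleunigung: a(t) = 0. Das Integral von der Beschleunigung, mit v(0) = 8, ergibt die Geschwindigkeit: v(t) = 8. Wir haben die Geschwindigkeit v(t) = 8. Durch Einsetzen von t = 2: v(2) = 8.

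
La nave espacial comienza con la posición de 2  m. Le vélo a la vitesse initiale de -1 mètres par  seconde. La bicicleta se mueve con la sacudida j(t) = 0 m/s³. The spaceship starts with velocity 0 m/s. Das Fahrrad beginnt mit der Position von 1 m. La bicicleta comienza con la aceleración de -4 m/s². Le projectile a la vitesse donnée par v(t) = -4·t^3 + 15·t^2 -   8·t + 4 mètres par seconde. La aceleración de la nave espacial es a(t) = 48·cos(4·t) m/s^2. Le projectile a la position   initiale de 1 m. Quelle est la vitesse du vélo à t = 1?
En partant du jerk j(t) = 0, nous prenons 2 intégrales. En prenant ∫j(t)dt et en appliquant a(0) = -4, nous trouvons a(t) = -4. La primitive de l'accélération est la vitesse. En utilisant v(0) = -1, nous obtenons v(t) = -4·t - 1. En utilisant v(t) = -4·t - 1 et en substituant t = 1, nous trouvons v = -5.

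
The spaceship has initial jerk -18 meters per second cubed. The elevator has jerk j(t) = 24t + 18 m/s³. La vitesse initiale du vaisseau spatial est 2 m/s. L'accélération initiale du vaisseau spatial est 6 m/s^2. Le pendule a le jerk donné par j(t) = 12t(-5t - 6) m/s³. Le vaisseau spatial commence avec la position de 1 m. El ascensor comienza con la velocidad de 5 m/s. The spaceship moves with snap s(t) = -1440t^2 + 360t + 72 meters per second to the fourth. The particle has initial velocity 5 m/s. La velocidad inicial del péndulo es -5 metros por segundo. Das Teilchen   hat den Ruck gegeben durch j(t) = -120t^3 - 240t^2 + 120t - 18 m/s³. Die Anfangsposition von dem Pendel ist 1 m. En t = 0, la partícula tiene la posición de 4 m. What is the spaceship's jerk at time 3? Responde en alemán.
Ausgehend von dem Snap s(t) = -1440·t^2 + 360·t + 72, nehmen wir 1 Integral. Das Integral von dem Snap, mit j(0) = -18, ergibt den Ruck: j(t) = -480·t^3 + 180·t^2 + 72·t - 18. Wir haben den Ruck j(t) = -480·t^3 + 180·t^2 + 72·t - 18. Durch Einsetzen von t = 3: j(3) = -11142.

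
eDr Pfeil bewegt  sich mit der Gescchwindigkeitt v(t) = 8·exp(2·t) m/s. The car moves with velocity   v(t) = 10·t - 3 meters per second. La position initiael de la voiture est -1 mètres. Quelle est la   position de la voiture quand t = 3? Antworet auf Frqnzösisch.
Nous devons intégrer notre équation de la vitesse v(t) = 10·t - 3 1 fois. L'intégrale de la vitesse, avec x(0) = -1, donne la position: x(t) = 5·t^2 - 3·t - 1. Nous avons la position x(t) = 5·t^2 - 3·t - 1. En substituant t = 3: x(3) = 35.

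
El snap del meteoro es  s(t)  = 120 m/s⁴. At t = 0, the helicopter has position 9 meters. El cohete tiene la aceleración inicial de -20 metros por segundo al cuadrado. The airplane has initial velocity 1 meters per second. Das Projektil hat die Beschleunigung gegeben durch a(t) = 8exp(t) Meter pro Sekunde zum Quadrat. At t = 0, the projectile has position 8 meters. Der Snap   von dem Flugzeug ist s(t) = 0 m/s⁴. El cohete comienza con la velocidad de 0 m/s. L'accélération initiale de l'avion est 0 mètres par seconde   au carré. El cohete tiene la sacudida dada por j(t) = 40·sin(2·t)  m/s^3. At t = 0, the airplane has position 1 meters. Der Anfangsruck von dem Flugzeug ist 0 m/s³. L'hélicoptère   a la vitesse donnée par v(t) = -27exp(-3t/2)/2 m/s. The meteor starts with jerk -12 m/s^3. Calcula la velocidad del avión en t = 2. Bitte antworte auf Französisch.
Nous devons intégrer notre équation du snap s(t) = 0 3 fois. La primitive du snap, avec j(0) = 0, donne le jerk: j(t) = 0. La primitive du jerk, avec a(0) = 0, donne l'accélération: a(t) = 0. En prenant ∫a(t)dt et en appliquant v(0) = 1, nous trouvons v(t) = 1. En utilisant v(t) = 1 et en substituant t = 2, nous trouvons v = 1.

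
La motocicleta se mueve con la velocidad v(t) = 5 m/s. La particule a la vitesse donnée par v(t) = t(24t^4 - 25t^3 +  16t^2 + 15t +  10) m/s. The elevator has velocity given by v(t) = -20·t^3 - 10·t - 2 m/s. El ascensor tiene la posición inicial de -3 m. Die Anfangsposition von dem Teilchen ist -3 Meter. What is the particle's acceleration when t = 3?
To solve this, we need to take 1 derivative of our velocity equation v(t) = t·(24·t^4 - 25·t^3 + 16·t^2 + 15·t + 10). The derivative of velocity gives acceleration: a(t) = 24·t^4 - 25·t^3 + 16·t^2 + t·(96·t^3 - 75·t^2 + 32·t + 15) + 15·t + 10. We have acceleration a(t) = 24·t^4 - 25·t^3 + 16·t^2 + t·(96·t^3 - 75·t^2 + 32·t + 15) + 15·t + 10. Substituting t = 3: a(3) = 7552.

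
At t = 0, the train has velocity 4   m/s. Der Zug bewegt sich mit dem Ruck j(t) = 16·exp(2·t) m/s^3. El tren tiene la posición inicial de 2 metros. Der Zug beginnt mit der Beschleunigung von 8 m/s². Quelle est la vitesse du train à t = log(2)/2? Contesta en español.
Para resolver esto, necesitamos tomar 2 integrales de nuestra ecuación de la sacudida j(t) = 16·exp(2·t). La integral de la sacudida es la aceleración. Usando a(0) = 8, obtenemos a(t) = 8·exp(2·t). La integral de la aceleración es la velocidad. Usando v(0) = 4, obtenemos v(t) = 4·exp(2·t). Usando v(t) = 4·exp(2·t) y sustituyendo t = log(2)/2, encontramos v = 8.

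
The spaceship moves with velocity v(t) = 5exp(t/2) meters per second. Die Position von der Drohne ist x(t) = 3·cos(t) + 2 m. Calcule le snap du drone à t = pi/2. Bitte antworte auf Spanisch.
Para resolver esto, necesitamos tomar 4 derivadas de nuestra ecuación de la posición x(t) = 3·cos(t) + 2. Tomando d/dt de x(t), encontramos v(t) = -3·sin(t). Derivando la velocidad, obtenemos la aceleración: a(t) = -3·cos(t). Derivando la aceleración, obtenemos la sacudida: j(t) = 3·sin(t). La derivada de la sacudida da el snap: s(t) = 3·cos(t). Tenemos el snap s(t) = 3·cos(t). Sustituyendo t = pi/2: s(pi/2) = 0.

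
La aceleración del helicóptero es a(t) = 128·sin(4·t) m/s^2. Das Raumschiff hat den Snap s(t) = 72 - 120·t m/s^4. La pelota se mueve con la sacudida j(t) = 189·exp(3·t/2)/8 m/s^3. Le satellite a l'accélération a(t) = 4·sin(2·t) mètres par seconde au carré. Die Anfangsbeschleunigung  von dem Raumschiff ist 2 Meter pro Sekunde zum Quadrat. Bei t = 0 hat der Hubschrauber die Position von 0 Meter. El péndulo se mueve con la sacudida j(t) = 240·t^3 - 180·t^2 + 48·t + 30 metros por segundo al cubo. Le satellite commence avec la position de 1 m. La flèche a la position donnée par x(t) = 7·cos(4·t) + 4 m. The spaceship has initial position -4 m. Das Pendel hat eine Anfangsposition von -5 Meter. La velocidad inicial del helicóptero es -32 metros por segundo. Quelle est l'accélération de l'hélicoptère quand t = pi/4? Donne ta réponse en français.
En utilisant a(t) = 128·sin(4·t) et en substituant t = pi/4, nous trouvons a = 0.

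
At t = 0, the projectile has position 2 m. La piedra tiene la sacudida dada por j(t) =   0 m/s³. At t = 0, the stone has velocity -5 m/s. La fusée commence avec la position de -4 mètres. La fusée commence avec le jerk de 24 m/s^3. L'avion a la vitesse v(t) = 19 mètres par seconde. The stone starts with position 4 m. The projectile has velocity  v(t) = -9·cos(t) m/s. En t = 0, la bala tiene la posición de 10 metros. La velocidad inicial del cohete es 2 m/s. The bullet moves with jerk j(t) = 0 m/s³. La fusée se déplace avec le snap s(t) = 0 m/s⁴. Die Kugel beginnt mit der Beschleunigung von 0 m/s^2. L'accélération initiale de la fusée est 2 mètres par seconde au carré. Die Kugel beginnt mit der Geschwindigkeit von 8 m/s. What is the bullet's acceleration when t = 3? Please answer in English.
We need to integrate our jerk equation j(t) = 0 1 time. Finding the integral of j(t) and using a(0) = 0: a(t) = 0. Using a(t) = 0 and substituting t = 3, we find a = 0.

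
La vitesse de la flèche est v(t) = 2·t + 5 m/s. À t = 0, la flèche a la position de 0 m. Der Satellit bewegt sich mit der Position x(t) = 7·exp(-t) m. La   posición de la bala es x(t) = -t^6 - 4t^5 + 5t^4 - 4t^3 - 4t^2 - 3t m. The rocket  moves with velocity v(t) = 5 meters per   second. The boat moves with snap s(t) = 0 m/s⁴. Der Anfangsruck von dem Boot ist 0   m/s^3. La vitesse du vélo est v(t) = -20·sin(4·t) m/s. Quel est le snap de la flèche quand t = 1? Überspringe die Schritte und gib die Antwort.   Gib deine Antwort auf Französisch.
La réponse est 0.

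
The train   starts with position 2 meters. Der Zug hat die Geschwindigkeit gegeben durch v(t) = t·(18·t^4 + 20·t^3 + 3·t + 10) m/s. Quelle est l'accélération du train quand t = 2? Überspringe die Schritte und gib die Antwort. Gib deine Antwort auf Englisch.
At t = 2, a = 2102.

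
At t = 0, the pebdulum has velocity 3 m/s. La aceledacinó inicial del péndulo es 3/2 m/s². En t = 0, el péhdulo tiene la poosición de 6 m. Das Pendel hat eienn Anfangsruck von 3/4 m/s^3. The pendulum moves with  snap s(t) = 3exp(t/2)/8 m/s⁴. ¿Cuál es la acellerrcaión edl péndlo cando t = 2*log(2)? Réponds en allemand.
Wir müssen unsere Gleichung für den Snap s(t) = 3·exp(t/2)/8 2-mal integrieren. Mit ∫s(t)dt und Anwendung von j(0) = 3/4, finden wir j(t) = 3·exp(t/2)/4. Durch Integration von dem Ruck und Verwendung der Anfangsbedingung a(0) = 3/2, erhalten wir a(t) = 3·exp(t/2)/2. Wir haben die Beschleunigung a(t) = 3·exp(t/2)/2. Durch Einsetzen von t = 2*log(2): a(2*log(2)) = 3.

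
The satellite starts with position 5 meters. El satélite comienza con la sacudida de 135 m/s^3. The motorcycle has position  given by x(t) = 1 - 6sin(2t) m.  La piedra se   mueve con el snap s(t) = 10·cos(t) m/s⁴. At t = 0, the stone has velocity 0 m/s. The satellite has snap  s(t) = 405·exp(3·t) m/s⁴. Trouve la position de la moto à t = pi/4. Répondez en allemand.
Mit x(t) = 1 - 6·sin(2·t) und Einsetzen von t = pi/4, finden wir x = -5.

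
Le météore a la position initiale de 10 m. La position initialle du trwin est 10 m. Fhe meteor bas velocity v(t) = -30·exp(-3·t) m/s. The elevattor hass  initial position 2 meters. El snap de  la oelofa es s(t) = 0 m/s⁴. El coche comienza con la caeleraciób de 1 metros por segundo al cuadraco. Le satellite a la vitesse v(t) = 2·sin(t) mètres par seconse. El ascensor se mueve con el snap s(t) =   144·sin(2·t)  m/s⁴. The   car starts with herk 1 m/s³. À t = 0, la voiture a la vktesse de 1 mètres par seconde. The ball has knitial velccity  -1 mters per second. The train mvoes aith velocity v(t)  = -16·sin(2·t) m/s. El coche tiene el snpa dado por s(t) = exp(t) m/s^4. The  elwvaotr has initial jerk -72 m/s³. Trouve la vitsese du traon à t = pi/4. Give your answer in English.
We have velocity v(t) = -16·sin(2·t). Substituting t = pi/4: v(pi/4) = -16.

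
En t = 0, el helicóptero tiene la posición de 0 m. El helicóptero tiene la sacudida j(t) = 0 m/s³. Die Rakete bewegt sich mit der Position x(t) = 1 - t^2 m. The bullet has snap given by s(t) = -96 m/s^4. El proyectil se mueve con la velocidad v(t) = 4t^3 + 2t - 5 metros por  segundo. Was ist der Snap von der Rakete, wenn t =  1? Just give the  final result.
Bei t = 1, s = 0.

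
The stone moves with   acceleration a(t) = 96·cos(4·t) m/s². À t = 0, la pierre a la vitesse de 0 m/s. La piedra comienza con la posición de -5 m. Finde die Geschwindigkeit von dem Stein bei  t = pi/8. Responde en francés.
Nous devons trouver la primitive de notre équation de l'accélération a(t) = 96·cos(4·t) 1 fois. La primitive de l'accélération est la vitesse. En utilisant v(0) = 0, nous obtenons v(t) = 24·sin(4·t). Nous avons la vitesse v(t) = 24·sin(4·t). En substituant t = pi/8: v(pi/8) = 24.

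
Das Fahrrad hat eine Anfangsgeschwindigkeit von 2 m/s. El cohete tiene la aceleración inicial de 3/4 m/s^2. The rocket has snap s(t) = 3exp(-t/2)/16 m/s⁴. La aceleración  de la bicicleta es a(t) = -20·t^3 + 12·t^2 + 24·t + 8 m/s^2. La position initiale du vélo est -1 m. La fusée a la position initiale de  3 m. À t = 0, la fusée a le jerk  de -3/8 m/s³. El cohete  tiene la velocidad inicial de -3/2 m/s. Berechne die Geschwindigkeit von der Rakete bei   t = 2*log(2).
Um dies zu lösen, müssen wir 3 Integrale unserer Gleichung für den Snap s(t) = 3·exp(-t/2)/16 finden. Durch Integration von dem Snap und Verwendung der Anfangsbedingung j(0) = -3/8, erhalten wir j(t) = -3·exp(-t/2)/8. Die Stammfunktion von dem Ruck, mit a(0) = 3/4, ergibt die Beschleunigung: a(t) = 3·exp(-t/2)/4. Die Stammfunktion von der Beschleunigung ist die Geschwindigkeit. Mit v(0) = -3/2 erhalten wir v(t) = -3·exp(-t/2)/2. Mit v(t) = -3·exp(-t/2)/2 und Einsetzen von t = 2*log(2), finden wir v = -3/4.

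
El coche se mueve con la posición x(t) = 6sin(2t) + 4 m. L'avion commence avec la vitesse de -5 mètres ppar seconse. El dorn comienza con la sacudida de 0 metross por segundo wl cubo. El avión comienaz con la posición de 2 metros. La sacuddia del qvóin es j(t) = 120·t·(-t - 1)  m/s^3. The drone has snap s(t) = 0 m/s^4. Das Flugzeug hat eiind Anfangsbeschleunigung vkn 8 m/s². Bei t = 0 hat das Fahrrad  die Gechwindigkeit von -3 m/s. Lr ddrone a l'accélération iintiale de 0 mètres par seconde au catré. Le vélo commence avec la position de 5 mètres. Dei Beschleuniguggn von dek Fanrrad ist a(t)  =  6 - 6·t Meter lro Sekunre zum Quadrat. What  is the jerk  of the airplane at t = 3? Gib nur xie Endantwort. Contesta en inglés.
At t = 3, j = -1440.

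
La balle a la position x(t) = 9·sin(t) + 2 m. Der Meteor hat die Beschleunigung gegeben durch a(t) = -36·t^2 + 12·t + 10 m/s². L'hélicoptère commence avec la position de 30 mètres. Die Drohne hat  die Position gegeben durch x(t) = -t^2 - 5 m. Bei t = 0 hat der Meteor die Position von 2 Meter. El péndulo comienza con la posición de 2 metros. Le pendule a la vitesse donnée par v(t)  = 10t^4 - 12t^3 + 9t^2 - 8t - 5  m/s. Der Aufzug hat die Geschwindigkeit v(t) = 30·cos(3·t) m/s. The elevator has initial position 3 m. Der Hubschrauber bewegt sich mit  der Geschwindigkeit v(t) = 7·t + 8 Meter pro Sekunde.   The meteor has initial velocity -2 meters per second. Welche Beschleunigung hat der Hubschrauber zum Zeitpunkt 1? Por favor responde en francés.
Nous devons dériver notre équation de la vitesse v(t) = 7·t + 8 1 fois. En dérivant la vitesse, nous obtenons l'accélération: a(t) = 7. En utilisant a(t) = 7 et en substituant t = 1, nous trouvons a = 7.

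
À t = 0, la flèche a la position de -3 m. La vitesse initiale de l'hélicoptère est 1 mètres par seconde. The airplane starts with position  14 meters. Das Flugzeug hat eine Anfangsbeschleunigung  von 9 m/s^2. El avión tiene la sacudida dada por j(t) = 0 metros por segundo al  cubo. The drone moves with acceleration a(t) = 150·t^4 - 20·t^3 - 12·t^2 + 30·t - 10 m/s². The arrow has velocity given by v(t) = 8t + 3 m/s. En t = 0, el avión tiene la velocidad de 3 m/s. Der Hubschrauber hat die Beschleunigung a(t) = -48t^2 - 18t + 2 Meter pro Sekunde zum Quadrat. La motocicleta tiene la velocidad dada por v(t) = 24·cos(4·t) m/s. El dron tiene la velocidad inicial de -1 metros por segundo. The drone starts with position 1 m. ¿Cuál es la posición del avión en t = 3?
Partiendo de la sacudida j(t) = 0, tomamos 3 integrales. La integral de la sacudida es la aceleración. Usando a(0) = 9, obtenemos a(t) = 9. Tomando ∫a(t)dt y aplicando v(0) = 3, encontramos v(t) = 9·t + 3. La antiderivada de la velocidad es la posición. Usando x(0) = 14, obtenemos x(t) = 9·t^2/2 + 3·t + 14. Tenemos la posición x(t) = 9·t^2/2 + 3·t + 14. Sustituyendo t = 3: x(3) = 127/2.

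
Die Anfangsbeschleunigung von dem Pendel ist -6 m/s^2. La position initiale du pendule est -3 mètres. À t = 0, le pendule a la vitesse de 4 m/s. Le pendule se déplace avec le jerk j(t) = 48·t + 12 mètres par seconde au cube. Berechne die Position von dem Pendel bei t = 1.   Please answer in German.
Wir müssen unsere Gleichung für den Ruck j(t) = 48·t + 12 3-mal integrieren. Mit ∫j(t)dt und Anwendung von a(0) = -6, finden wir a(t) = 24·t^2 + 12·t - 6. Die Stammfunktion von der Beschleunigung ist die Geschwindigkeit. Mit v(0) = 4 erhalten wir v(t) = 8·t^3 + 6·t^2 - 6·t + 4. Das Integral von der Geschwindigkeit, mit x(0) = -3, ergibt die Position: x(t) = 2·t^4 + 2·t^3 - 3·t^2 + 4·t - 3. Wir haben die Position x(t) = 2·t^4 + 2·t^3 - 3·t^2 + 4·t - 3. Durch Einsetzen von t = 1: x(1) = 2.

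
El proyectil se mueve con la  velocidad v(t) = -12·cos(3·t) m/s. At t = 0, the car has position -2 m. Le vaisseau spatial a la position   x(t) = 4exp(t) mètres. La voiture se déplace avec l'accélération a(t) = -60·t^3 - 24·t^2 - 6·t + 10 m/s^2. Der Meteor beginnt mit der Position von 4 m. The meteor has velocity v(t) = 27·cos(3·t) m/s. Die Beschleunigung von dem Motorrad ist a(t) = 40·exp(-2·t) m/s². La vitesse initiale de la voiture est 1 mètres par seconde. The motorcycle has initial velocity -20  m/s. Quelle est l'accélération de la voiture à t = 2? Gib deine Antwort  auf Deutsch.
Wir haben die Beschleunigung a(t) = -60·t^3 - 24·t^2 - 6·t + 10. Durch Einsetzen von t = 2: a(2) = -578.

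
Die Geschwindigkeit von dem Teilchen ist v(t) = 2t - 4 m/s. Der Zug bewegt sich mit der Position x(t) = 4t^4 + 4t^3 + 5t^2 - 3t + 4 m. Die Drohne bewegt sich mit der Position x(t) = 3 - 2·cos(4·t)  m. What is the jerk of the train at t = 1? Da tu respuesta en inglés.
We must differentiate our position equation x(t) = 4·t^4 + 4·t^3 + 5·t^2 - 3·t + 4 3 times. Taking d/dt of x(t), we find v(t) = 16·t^3 + 12·t^2 + 10·t - 3. Differentiating velocity, we get acceleration: a(t) = 48·t^2 + 24·t + 10. Differentiating acceleration, we get jerk: j(t) = 96·t + 24. We have jerk j(t) = 96·t + 24. Substituting t = 1: j(1) = 120.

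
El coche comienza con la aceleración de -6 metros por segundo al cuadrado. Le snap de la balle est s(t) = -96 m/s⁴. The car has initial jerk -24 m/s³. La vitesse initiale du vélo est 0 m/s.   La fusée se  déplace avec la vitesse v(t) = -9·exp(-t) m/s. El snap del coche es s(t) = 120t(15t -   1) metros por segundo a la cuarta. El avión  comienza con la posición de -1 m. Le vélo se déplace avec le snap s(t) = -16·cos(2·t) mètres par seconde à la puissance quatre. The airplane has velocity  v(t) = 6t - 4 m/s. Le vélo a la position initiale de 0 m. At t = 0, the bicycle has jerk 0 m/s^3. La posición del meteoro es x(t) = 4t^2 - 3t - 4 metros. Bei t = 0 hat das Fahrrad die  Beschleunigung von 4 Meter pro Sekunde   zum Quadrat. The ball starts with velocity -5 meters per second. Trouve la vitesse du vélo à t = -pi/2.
Pour résoudre ceci, nous devons prendre 3 primitives de notre équation du snap s(t) = -16·cos(2·t). En prenant ∫s(t)dt et en appliquant j(0) = 0, nous trouvons j(t) = -8·sin(2·t). La primitive du jerk, avec a(0) = 4, donne l'accélération: a(t) = 4·cos(2·t). La primitive de l'accélération est la vitesse. En utilisant v(0) = 0, nous obtenons v(t) = 2·sin(2·t). Nous avons la vitesse v(t) = 2·sin(2·t). En substituant t = -pi/2: v(-pi/2) = 0.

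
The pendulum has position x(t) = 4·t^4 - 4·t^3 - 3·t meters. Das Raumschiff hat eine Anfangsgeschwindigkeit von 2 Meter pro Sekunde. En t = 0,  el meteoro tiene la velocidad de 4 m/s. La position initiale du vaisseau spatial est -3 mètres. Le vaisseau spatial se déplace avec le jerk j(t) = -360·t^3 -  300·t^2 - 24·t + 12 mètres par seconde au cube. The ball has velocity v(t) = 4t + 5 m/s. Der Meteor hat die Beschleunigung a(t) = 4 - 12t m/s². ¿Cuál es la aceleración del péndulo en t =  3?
Para resolver esto, necesitamos tomar 2 derivadas de nuestra ecuación de la posición x(t) = 4·t^4 - 4·t^3 - 3·t. La derivada de la posición da la velocidad: v(t) = 16·t^3 - 12·t^2 - 3. Tomando d/dt de v(t), encontramos a(t) = 48·t^2 - 24·t. De la ecuación de la aceleración a(t) = 48·t^2 - 24·t, sustituimos t = 3 para obtener a = 360.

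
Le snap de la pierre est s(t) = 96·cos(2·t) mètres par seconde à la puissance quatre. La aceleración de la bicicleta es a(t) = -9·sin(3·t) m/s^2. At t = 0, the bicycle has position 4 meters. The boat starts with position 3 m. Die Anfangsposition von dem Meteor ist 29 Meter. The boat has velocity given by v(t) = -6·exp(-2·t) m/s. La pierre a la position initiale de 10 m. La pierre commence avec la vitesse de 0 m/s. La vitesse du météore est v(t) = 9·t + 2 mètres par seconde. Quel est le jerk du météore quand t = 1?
Pour résoudre ceci, nous devons prendre 2 dérivées de notre équation de la vitesse v(t) = 9·t + 2. En dérivant la vitesse, nous obtenons l'accélération: a(t) = 9. En prenant d/dt de a(t), nous trouvons j(t) = 0. En utilisant j(t) = 0 et en substituant t = 1, nous trouvons j = 0.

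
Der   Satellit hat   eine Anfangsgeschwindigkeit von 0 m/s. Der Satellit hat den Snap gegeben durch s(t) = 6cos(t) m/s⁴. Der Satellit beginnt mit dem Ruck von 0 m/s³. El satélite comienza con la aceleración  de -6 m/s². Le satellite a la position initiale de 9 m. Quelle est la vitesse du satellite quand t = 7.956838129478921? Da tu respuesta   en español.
Para resolver esto, necesitamos tomar 3 integrales de nuestra ecuación del snap s(t) = 6·cos(t). La antiderivada del snap es la sacudida. Usando j(0) = 0, obtenemos j(t) = 6·sin(t). Integrando la sacudida y usando la condición inicial a(0) = -6, obtenemos a(t) = -6·cos(t). Tomando ∫a(t)dt y aplicando v(0) = 0, encontramos v(t) = -6·sin(t). De la ecuación de la velocidad v(t) = -6·sin(t), sustituimos t = 7.956838129478921 para obtener v = -5.96828959536838.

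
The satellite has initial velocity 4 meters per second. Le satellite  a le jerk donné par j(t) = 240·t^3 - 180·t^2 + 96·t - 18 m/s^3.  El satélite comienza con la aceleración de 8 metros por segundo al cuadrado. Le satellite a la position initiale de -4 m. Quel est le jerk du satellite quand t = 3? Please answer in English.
We have jerk j(t) = 240·t^3 - 180·t^2 + 96·t - 18. Substituting t = 3: j(3) = 5130.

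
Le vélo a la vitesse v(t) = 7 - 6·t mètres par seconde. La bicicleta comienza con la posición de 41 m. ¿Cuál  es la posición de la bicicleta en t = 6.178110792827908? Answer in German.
Ausgehend von der Geschwindigkeit v(t) = 7 - 6·t, nehmen wir 1 Integral. Das Integral von der Geschwindigkeit ist die Position. Mit x(0) = 41 erhalten wir x(t) = -3·t^2 + 7·t + 41. Wir haben die Position x(t) = -3·t^2 + 7·t + 41. Durch Einsetzen von t = 6.178110792827908: x(6.178110792827908) = -30.2603833555747.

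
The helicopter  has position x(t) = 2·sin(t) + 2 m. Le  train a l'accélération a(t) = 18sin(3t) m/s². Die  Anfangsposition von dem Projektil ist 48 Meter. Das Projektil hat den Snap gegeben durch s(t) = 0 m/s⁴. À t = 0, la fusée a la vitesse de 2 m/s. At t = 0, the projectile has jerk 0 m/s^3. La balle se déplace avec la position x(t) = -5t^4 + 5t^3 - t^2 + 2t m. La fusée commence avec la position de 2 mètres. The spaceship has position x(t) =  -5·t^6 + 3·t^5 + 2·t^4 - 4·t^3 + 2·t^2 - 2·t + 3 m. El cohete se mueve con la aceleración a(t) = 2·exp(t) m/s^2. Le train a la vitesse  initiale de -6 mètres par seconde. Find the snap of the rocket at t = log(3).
To solve this, we need to take 2 derivatives of our acceleration equation a(t) = 2·exp(t). Differentiating acceleration, we get jerk: j(t) = 2·exp(t). Differentiating jerk, we get snap: s(t) = 2·exp(t). We have snap s(t) = 2·exp(t). Substituting t = log(3): s(log(3)) = 6.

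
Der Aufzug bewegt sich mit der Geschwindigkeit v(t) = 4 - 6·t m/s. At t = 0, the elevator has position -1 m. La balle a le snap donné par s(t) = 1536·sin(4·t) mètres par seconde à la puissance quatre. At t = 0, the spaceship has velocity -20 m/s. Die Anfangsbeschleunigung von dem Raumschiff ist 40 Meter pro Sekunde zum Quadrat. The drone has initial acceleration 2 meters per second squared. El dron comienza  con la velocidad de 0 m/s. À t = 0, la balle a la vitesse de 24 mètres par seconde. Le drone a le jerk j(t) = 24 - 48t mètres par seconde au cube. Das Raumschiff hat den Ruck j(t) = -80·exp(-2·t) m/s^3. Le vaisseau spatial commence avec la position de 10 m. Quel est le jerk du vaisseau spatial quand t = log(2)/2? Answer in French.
De l'équation du jerk j(t) = -80·exp(-2·t), nous substituons t = log(2)/2 pour obtenir j = -40.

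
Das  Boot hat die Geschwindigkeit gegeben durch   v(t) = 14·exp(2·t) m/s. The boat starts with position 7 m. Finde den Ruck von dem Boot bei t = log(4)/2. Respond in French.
Pour résoudre ceci, nous devons prendre 2 dérivées de notre équation de la vitesse v(t) = 14·exp(2·t). La dérivée de la vitesse donne l'accélération: a(t) = 28·exp(2·t). En dérivant l'accélération, nous obtenons le jerk: j(t) = 56·exp(2·t). Nous avons le jerk j(t) = 56·exp(2·t). En substituant t = log(4)/2: j(log(4)/2) = 224.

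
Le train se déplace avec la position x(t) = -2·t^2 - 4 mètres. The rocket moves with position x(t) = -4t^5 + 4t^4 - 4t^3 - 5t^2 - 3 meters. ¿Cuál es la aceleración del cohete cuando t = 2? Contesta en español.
Para resolver esto, necesitamos tomar 2 derivadas de nuestra ecuación de la posición x(t) = -4·t^5 + 4·t^4 - 4·t^3 - 5·t^2 - 3. Derivando la posición, obtenemos la velocidad: v(t) = -20·t^4 + 16·t^3 - 12·t^2 - 10·t. La derivada de la velocidad da la aceleración: a(t) = -80·t^3 + 48·t^2 - 24·t - 10. Usando a(t) = -80·t^3 + 48·t^2 - 24·t - 10 y sustituyendo t = 2, encontramos a = -506.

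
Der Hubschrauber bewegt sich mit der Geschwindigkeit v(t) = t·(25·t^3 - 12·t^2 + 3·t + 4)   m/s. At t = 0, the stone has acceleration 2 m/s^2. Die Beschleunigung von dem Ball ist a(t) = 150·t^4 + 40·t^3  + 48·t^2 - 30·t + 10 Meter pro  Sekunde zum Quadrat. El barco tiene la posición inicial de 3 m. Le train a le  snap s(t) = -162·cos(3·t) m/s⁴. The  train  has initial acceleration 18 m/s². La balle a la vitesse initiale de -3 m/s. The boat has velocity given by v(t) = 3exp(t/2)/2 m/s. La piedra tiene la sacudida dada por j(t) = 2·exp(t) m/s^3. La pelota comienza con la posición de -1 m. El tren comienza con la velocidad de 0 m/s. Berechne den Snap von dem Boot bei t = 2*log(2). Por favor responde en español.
Partiendo de la velocidad v(t) = 3·exp(t/2)/2, tomamos 3 derivadas. Tomando d/dt de v(t), encontramos a(t) = 3·exp(t/2)/4. La derivada de la aceleración da la sacudida: j(t) = 3·exp(t/2)/8. Tomando d/dt de j(t), encontramos s(t) = 3·exp(t/2)/16. Usando s(t) = 3·exp(t/2)/16 y sustituyendo t = 2*log(2), encontramos s = 3/8.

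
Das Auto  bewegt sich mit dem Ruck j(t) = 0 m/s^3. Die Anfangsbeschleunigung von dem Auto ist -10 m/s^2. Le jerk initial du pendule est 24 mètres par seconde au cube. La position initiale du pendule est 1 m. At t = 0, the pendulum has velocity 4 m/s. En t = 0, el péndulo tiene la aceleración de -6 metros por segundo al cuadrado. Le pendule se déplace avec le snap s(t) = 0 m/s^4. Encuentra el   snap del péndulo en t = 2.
Usando s(t) = 0 y sustituyendo t = 2, encontramos s = 0.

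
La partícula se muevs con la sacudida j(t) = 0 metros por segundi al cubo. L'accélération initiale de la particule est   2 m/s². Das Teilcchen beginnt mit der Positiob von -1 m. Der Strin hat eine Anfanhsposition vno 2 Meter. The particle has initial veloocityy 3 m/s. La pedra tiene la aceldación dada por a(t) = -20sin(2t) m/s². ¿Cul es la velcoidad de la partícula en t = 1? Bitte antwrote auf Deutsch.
Wir müssen das Integral unserer Gleichung für den Ruck j(t) = 0 2-mal finden. Die Stammfunktion von dem Ruck, mit a(0) = 2, ergibt die Beschleunigung: a(t) = 2. Das Integral von der Beschleunigung ist die Geschwindigkeit. Mit v(0) = 3 erhalten wir v(t) = 2·t + 3. Mit v(t) = 2·t + 3 und Einsetzen von t = 1, finden wir v = 5.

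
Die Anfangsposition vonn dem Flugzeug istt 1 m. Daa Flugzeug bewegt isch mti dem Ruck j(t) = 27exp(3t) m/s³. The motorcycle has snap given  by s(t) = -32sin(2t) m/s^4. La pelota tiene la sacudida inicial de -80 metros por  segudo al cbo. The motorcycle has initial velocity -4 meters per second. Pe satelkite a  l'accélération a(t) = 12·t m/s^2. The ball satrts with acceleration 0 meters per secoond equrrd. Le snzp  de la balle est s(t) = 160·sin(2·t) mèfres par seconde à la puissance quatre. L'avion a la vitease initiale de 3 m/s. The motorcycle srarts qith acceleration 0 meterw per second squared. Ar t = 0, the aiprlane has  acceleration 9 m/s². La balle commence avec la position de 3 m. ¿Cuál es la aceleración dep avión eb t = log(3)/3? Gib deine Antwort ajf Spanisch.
Necesitamos integrar nuestra ecuación de la sacudida j(t) = 27·exp(3·t) 1 vez. La integral de la sacudida, con a(0) = 9, da la aceleración: a(t) = 9·exp(3·t). Usando a(t) = 9·exp(3·t) y sustituyendo t = log(3)/3, encontramos a = 27.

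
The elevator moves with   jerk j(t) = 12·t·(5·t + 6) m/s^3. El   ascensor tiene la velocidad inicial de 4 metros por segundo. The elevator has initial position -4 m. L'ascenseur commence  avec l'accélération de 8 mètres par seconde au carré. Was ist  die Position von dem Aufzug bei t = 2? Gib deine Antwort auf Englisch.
To solve this, we need to take 3 integrals of our jerk equation j(t) = 12·t·(5·t + 6). The antiderivative of jerk is acceleration. Using a(0) = 8, we get a(t) = 20·t^3 + 36·t^2 + 8. Taking ∫a(t)dt and applying v(0) = 4, we find v(t) = 5·t^4 + 12·t^3 + 8·t + 4. Finding the integral of v(t) and using x(0) = -4: x(t) = t^5 + 3·t^4 + 4·t^2 + 4·t - 4. Using x(t) = t^5 + 3·t^4 + 4·t^2 + 4·t - 4 and substituting t = 2, we find x = 100.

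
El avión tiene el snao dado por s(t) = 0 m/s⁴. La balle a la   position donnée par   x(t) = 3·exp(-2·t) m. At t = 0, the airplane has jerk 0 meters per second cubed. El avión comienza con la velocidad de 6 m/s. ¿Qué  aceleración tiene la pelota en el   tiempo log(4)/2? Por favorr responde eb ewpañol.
Para resolver esto, necesitamos tomar 2 derivadas de nuestra ecuación de la posición x(t) = 3·exp(-2·t). Tomando d/dt de x(t), encontramos v(t) = -6·exp(-2·t). La derivada de la velocidad da la aceleración: a(t) = 12·exp(-2·t). De la ecuación de la aceleración a(t) = 12·exp(-2·t), sustituimos t = log(4)/2 para obtener a = 3.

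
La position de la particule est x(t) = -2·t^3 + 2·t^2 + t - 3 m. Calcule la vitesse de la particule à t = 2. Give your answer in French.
En partant de la position x(t) = -2·t^3 + 2·t^2 + t - 3, nous prenons 1 dérivée. En prenant d/dt de x(t), nous trouvons v(t) = -6·t^2 + 4·t + 1. De l'équation de la vitesse v(t) = -6·t^2 + 4·t + 1, nous substituons t = 2 pour obtenir v = -15.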